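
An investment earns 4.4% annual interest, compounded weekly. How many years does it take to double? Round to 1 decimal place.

15.8 years

(1 + 0.000846154)^(52t) = 2.
52t = ln 2 / ln(1 + 0.000846154) ≈ 0.69315/0.000845796 ≈ 819.5205.
t ≈ 15.7600.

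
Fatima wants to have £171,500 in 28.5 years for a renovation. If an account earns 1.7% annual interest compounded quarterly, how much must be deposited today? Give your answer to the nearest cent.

Periodic rate = 1.7%/4 = 0.00425; 114 periods.
P = 171,500/(1 + 0.00425)^114 ≈ 171,500/1.62169734623 ≈ 105,753.3950.

£105,753.39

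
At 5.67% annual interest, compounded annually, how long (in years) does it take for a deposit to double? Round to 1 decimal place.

12.6 years

(1 + 0.0567)^t = 2.
t = ln 2 / ln(1 + 0.0567) ≈ 0.69315/0.0551508 ≈ 12.5682.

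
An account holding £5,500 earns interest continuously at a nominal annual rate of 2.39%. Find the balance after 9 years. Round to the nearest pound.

£6,820

A = P·e^(rt) = 5,500·e^(0.0239·9) = 5,500·e^0.2151.
e^0.2151 ≈ 1.239985889, so A ≈ 6,819.9224.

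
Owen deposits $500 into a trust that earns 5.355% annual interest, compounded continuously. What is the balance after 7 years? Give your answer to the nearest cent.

$727.39

A = P·e^(rt) = 500·e^(0.05355·7) = 500·e^0.37485.
e^0.37485 ≈ 1.45477318, so A ≈ 727.3866.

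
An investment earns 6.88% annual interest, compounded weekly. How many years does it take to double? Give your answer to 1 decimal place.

(1 + 0.00132308)^(52t) = 2.
52t = ln 2 / ln(1 + 0.00132308) ≈ 0.69315/0.0013222 ≈ 524.2368.
t ≈ 10.0815.

10.1 years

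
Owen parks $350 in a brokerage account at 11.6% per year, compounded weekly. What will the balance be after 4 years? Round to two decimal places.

Growth factor = (1 + 0.116/52)^208 ≈ 1.5896013.
A ≈ 350 × 1.5896013 ≈ 556.3605.

$556.36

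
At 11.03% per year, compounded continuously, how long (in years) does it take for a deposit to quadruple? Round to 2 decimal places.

12.57 years

e^(0.1103t) = 4, so 0.1103t = ln 4 ≈ 1.3863.
t ≈ 1.3863/0.1103 ≈ 12.5684.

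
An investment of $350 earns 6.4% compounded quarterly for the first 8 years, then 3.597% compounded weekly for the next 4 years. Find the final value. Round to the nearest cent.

$671.63

Phase 1: 350·(1 + 0.016)^32 ≈ 581.6567.
Phase 2: 581.6567·(1 + 0.03597/52)^208 ≈ 671.6320.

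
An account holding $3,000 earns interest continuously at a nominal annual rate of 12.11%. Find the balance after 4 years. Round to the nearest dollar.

$4,870

A = P·e^(rt) = 3,000·e^(0.1211·4) = 3,000·e^0.4844.
e^0.4844 ≈ 1.623200796, so A ≈ 4,869.6024.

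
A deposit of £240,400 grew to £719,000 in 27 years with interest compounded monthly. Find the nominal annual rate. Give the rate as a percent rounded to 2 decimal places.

(1 + r/12)^324 = 719,000/240,400 = 2.99085.
1 + r/12 = 2.99085^(1/324) ≈ 1.003387, so r/12 ≈ 0.00338707.
r ≈ 12·0.00338707 = 4.06449%.

4.06%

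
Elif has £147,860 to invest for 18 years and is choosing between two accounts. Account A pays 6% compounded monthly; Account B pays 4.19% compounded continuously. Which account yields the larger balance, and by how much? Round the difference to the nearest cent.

A: (1 + 0.005)^216 ≈ 2.93676597204, so 147,860 × 2.93676597204 ≈ 434,230.2166.
B: e^(0.0419·18) = e^0.7542 ≈ 2.12591011479, so 147,860 × 2.12591011479 ≈ 314,337.0696.
Difference ≈ 119,893.1471 in favor of A.

Account A, by £119,893.15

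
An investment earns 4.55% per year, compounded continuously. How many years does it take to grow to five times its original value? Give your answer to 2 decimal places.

35.37 years

e^(0.0455t) = 5, so 0.0455t = ln 5 ≈ 1.6094.
t ≈ 1.6094/0.0455 ≈ 35.3723.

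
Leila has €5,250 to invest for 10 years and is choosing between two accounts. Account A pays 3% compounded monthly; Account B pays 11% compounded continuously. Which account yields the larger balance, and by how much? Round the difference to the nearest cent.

Account A growth factor: (1 + 0.0025)^120 ≈ 1.349353547; balance ≈ 7,084.1061.
Account B growth factor: e^(0.11·10) = e^1.1 ≈ 3.0041660239; balance ≈ 15,771.8716.
Account B is larger by 8,687.7655.

Account B, by €8,687.77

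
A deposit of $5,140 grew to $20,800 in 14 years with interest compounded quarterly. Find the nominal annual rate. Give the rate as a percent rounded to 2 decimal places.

The 56-period growth factor is 20,800/5,140 = 4.04669.
r/4 = 4.04669^(1/56) − 1 ≈ 0.0252767, so r ≈ 4·0.0252767 = 10.11067%.

10.11%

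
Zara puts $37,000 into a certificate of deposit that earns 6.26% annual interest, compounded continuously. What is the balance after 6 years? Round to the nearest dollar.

$53,867

A = P·e^(rt) = 37,000·e^(0.0626·6) = 37,000·e^0.3756.
e^0.3756 ≈ 1.4558646714, so A ≈ 53,866.9928.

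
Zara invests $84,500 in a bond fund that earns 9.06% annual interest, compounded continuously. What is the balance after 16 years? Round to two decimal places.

$360,089.11

A = P·e^(rt) = 84,500·e^(0.0906·16) = 84,500·e^1.4496.
e^1.4496 ≈ 4.26140961037, so A ≈ 360,089.1121.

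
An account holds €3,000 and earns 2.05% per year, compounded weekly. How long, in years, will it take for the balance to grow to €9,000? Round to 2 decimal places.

We need (1 + 0.000394231)^(52t) = 3, so 52t = ln 3 / ln 1.000394 ≈ 2787.2731.
t ≈ 2787.2731/52 = 53.6014 years.

53.60 years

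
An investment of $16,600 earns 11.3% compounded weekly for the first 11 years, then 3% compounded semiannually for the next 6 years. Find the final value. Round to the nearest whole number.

After 11 years at 11.3%: 16,600 × 3.4613247313 ≈ 57,457.9905.
Then 6 years at 3%: 57,457.9905 × 1.1956181715 ≈ 68,697.8176.

$68,698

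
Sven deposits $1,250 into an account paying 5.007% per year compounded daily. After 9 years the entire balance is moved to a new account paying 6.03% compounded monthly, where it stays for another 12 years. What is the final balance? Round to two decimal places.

$4,037.12

After 9 years at 5.007%: 1,250 × 1.569252034 ≈ 1,961.5650.
Then 12 years at 6.03%: 1,961.5650 × 2.05810987 ≈ 4,037.1164.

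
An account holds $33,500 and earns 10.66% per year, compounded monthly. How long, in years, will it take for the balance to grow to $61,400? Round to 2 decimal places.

(1 + 0.00888333)^(12t) = 61,400/33,500 = 1.8328.
12t·ln(1 + 0.00888333) = ln(1.8328); 12t = 0.60586/0.00884411 ≈ 68.5049.
t ≈ 5.7087 years.

5.71 years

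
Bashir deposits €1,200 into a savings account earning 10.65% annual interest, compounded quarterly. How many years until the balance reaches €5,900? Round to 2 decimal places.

We need (1 + 0.026625)^(4t) = 4.9167, so 4t = ln 4.9167 / ln 1.026625 ≈ 60.6099.
t ≈ 60.6099/4 = 15.1525 years.

15.15 years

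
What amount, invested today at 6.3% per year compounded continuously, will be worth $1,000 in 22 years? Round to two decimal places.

P = A·e^(−rt) = 1,000·e^(−1.386).
e^(−1.386) ≈ 0.250073601, so P ≈ 250.0736.

$250.07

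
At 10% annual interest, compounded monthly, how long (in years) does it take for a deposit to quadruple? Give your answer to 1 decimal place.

13.9 years

(1 + 0.00833333)^(12t) = 4.
12t = ln 4 / ln(1 + 0.00833333) ≈ 1.3863/0.0082988 ≈ 167.0475.
t ≈ 13.9206.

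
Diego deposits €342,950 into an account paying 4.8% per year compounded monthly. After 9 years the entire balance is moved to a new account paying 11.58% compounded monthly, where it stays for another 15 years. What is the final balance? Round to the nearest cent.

€2,973,204.08

After 9 years at 4.8%: 342,950 × 1.539008375651 ≈ 527,802.9224.
Then 15 years at 11.58%: 527,802.9224 × 5.63317094033 ≈ 2,973,204.0849.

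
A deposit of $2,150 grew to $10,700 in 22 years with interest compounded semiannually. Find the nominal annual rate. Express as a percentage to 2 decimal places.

7.43%

The 44-period growth factor is 10,700/2,150 = 4.97674.
r/2 = 4.97674^(1/44) − 1 ≈ 0.0371454, so r ≈ 2·0.0371454 = 7.42909%.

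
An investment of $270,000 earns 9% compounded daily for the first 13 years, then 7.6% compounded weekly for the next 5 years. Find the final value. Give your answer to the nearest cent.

$1,271,560.69

Phase 1: 270,000·(1 + 0.09/365)^4745 ≈ 869,812.5565.
Phase 2: 869,812.5565·(1 + 0.076/52)^260 ≈ 1,271,560.6892.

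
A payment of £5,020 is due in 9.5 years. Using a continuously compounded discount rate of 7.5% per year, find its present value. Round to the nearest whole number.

£2,462

P = A·e^(−rt) = 5,020·e^(−0.7125).
e^(−0.7125) ≈ 0.4904166221, so P ≈ 2,461.8914.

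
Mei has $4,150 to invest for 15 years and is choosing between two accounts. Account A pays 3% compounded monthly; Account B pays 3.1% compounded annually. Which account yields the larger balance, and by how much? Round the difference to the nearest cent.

A: (1 + 0.0025)^180 ≈ 1.567431725, so 4,150 × 1.567431725 ≈ 6,504.8417.
B: (1 + 0.031)^15 ≈ 1.580811109, so 4,150 × 1.580811109 ≈ 6,560.3661.
Difference ≈ 55.5244 in favor of B.

Account B, by $55.52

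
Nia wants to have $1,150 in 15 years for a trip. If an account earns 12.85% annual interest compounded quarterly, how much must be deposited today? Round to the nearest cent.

Periodic rate = 12.85%/4 = 0.032125; 60 periods.
P = 1,150/(1 + 0.032125)^60 ≈ 1,150/6.667113618 ≈ 172.4884.

$172.49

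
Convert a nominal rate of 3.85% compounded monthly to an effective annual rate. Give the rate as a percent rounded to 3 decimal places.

One year is 12 periods at 0.00320833 each: (1 + 0.00320833)^12 ≈ 1.039187.
EAR = 1.039187 − 1 ≈ 3.91867%.

3.919%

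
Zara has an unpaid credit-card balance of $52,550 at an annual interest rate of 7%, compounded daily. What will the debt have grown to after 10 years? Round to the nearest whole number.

Growth factor = (1 + 0.07/365)^3650 ≈ 2.01361755958.
A ≈ 52,550 × 2.01361755958 ≈ 105,815.6028.

$105,816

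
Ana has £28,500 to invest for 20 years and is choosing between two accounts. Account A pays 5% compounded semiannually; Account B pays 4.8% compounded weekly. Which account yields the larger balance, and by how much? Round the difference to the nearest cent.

Account A, by £2,123.92

A: (1 + 0.025)^40 ≈ 2.6850638384, so 28,500 × 2.6850638384 ≈ 76,524.3194.
B: (1 + 0.048/52)^1040 ≈ 2.6105402586, so 28,500 × 2.6105402586 ≈ 74,400.3974.
Difference ≈ 2,123.9220 in favor of A.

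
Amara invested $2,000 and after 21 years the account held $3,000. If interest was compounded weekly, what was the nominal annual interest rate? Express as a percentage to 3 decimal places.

(1 + r/52)^1092 = 3,000/2,000 = 1.5.
1 + r/52 = 1.5^(1/1092) ≈ 1.000371, so r/52 ≈ 0.000371374.
r ≈ 52·0.000371374 = 1.93114%.

1.931%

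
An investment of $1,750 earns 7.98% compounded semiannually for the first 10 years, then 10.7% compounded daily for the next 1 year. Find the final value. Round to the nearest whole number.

Phase 1: 1,750·(1 + 0.0399)^20 ≈ 3,827.0983.
Phase 2: 3,827.0983·(1 + 0.107/365)^365 ≈ 4,259.2420.

$4,259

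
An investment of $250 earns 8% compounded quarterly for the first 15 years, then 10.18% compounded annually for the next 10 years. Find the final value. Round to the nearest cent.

$2,162.61

Phase 1: 250·(1 + 0.02)^60 ≈ 820.2577.
Phase 2: 820.2577·(1 + 0.1018)^10 ≈ 2,162.6089.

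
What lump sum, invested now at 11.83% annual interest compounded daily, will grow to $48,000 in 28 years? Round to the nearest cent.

$1,749.51

Growth factor = (1 + 0.1183/365)^10220 ≈ 27.436200449.
P = 48,000/27.436200449 ≈ 1,749.5134.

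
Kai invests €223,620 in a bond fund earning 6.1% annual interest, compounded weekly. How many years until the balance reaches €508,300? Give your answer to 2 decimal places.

We need (1 + 0.00117308)^(52t) = 2.2731, so 52t = ln 2.2731 / ln 1.001173 ≈ 700.3847.
t ≈ 700.3847/52 = 13.4689 years.

13.47 years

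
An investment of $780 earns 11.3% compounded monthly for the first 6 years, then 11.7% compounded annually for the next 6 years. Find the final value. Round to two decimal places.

$2,975.00

Phase 1: 780·(1 + 0.113/12)^72 ≈ 1,531.6817.
Phase 2: 1,531.6817·(1 + 0.117)^6 ≈ 2,975.0041.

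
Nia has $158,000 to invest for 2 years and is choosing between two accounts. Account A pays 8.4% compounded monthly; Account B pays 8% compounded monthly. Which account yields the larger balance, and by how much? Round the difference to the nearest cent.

Account A, by $1,478.33

Account A growth factor: (1 + 0.007)^24 ≈ 1.18224447552; balance ≈ 186,794.6271.
Account B growth factor: (1 + 0.08/12)^24 ≈ 1.17288793175; balance ≈ 185,316.2932.
Account A is larger by 1,478.3339.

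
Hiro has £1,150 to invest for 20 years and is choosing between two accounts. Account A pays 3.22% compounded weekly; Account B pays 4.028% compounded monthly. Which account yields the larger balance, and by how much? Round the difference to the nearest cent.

Account B, by £381.02

A: (1 + 0.0322/52)^1040 ≈ 1.90370253, so 1,150 × 1.90370253 ≈ 2,189.2579.
B: (1 + 0.04028/12)^240 ≈ 2.235021735, so 1,150 × 2.235021735 ≈ 2,570.2750.
Difference ≈ 381.0171 in favor of B.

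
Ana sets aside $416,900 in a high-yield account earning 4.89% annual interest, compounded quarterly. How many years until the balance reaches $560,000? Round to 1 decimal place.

We need (1 + 0.012225)^(4t) = 1.3432, so 4t = ln 1.3432 / ln 1.012225 ≈ 24.2855.
t ≈ 24.2855/4 = 6.0714 years.

6.1 years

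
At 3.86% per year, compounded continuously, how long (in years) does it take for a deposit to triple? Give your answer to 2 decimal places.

e^(0.0386t) = 3, so 0.0386t = ln 3 ≈ 1.0986.
t ≈ 1.0986/0.0386 ≈ 28.4615.

28.46 years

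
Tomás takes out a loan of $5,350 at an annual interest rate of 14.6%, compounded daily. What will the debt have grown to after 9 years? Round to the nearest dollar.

$19,902

Growth factor = (1 + 0.0004)^3285 ≈ 3.7200505989.
A ≈ 5,350 × 3.7200505989 ≈ 19,902.2707.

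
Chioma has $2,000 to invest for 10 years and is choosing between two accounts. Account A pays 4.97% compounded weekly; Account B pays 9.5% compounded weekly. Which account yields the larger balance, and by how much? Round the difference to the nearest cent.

Account A growth factor: (1 + 0.0497/52)^520 ≈ 1.643392401; balance ≈ 3,286.7848.
Account B growth factor: (1 + 0.095/52)^520 ≈ 2.58346951; balance ≈ 5,166.9390.
Account B is larger by 1,880.1542.

Account B, by $1,880.15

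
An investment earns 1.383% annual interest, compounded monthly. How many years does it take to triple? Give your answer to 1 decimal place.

(1 + 0.0011525)^(12t) = 3.
12t = ln 3 / ln(1 + 0.0011525) ≈ 1.0986/0.00115184 ≈ 953.7920.
t ≈ 79.4827.

79.5 years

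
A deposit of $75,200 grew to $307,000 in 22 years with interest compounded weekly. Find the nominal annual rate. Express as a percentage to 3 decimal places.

6.398%

The 1144-period growth factor is 307,000/75,200 = 4.08245.
r/52 = 4.08245^(1/1144) − 1 ≈ 0.00123039, so r ≈ 52·0.00123039 = 6.39801%.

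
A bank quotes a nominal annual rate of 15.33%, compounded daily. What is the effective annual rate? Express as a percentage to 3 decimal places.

16.564%

One year is 365 periods at 0.00042 each: (1 + 0.00042)^365 ≈ 1.165637.
EAR = 1.165637 − 1 ≈ 16.56371%.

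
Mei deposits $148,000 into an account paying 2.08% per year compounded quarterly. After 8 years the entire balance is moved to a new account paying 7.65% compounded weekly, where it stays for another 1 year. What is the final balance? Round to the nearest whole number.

After 8 years at 2.08%: 148,000 × 1.18053633216 ≈ 174,719.3772.
Then 1 years at 7.65%: 174,719.3772 × 1.0794415062 ≈ 188,599.3476.

$188,599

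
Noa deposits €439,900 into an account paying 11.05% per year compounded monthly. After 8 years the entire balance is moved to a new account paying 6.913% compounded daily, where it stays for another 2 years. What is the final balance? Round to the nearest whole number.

After 8 years at 11.05%: 439,900 × 2.410790570253 ≈ 1,060,506.7719.
Then 2 years at 6.913%: 1,060,506.7719 × 1.148259030329 ≈ 1,217,736.4775.

€1,217,736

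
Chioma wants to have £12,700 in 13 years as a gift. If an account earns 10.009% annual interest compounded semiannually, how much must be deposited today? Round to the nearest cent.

£3,567.78

Periodic rate = 10.009%/2 = 0.050045; 26 periods.
P = 12,700/(1 + 0.050045)^26 ≈ 12,700/3.5596368465 ≈ 3,567.7797.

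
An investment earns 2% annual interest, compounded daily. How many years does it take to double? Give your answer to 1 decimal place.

(1 + 0.0000547945)^(365t) = 2.
365t = ln 2 / ln(1 + 0.0000547945) ≈ 0.69315/5.4793e-05 ≈ 12650.2826.
t ≈ 34.6583.

34.7 years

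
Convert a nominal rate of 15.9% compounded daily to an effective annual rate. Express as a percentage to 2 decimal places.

17.23%

One year is 365 periods at 0.000435616 each: (1 + 0.000435616)^365 ≈ 1.172297.
EAR = 1.172297 − 1 ≈ 17.22974%.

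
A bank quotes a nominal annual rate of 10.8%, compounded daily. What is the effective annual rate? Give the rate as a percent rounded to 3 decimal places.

One year is 365 periods at 0.00029589 each: (1 + 0.00029589)^365 ≈ 1.11403.
EAR = 1.11403 − 1 ≈ 11.40299%.

11.403%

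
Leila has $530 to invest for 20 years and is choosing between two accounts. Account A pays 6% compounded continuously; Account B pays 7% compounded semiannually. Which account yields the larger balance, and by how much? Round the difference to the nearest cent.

Account A growth factor: e^(0.06·20) = e^1.2 ≈ 3.320116923; balance ≈ 1,759.6620.
Account B growth factor: (1 + 0.035)^40 ≈ 3.959259721; balance ≈ 2,098.4077.
Account B is larger by 338.7457.

Account B, by $338.75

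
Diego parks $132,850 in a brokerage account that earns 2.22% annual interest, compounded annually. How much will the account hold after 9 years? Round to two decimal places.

$161,876.74

Annual rate = 2.22% = 0.0222; years = 9.
A = 132,850·(1 + 0.0222)^9 ≈ 132,850·1.2184925819 ≈ 161,876.7395.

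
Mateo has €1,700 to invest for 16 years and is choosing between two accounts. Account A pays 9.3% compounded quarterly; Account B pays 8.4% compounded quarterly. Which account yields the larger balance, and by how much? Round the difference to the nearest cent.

Account A, by €972.54

Account A growth factor: (1 + 0.02325)^64 ≈ 4.353436482; balance ≈ 7,400.8420.
Account B growth factor: (1 + 0.021)^64 ≈ 3.781355366; balance ≈ 6,428.3041.
Account A is larger by 972.5379.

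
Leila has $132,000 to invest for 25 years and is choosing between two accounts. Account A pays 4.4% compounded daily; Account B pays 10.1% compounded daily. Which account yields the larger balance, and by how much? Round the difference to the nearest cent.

Account A growth factor: (1 + 0.044/365)^9125 ≈ 3.00396686623; balance ≈ 396,523.6263.
Account B growth factor: (1 + 0.101/365)^9125 ≈ 12.48653314457; balance ≈ 1,648,222.3751.
Account B is larger by 1,251,698.7487.

Account B, by $1,251,698.75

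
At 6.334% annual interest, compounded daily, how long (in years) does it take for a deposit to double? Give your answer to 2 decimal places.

(1 + 0.000173534)^(365t) = 2.
365t = ln 2 / ln(1 + 0.000173534) ≈ 0.69315/0.000173519 ≈ 3994.6428.
t ≈ 10.9442.

10.94 years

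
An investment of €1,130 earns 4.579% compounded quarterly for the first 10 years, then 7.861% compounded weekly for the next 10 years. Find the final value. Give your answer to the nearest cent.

€3,907.99

After 10 years at 4.579%: 1,130 × 1.576644614 ≈ 1,781.6084.
Then 10 years at 7.861%: 1,781.6084 × 2.193517484 ≈ 3,907.9892.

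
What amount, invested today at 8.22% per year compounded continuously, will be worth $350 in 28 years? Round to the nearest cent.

$35.03

P = A·e^(−rt) = 350·e^(−2.3016).
e^(−2.3016) ≈ 0.100098558, so P ≈ 35.0345.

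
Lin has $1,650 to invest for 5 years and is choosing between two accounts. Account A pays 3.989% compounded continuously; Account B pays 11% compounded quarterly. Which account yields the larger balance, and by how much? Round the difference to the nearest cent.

Account B, by $824.50

A: e^(0.03989·5) = e^0.19945 ≈ 1.220731171, so 1,650 × 1.220731171 ≈ 2,014.2064.
B: (1 + 0.0275)^20 ≈ 1.720428431, so 1,650 × 1.720428431 ≈ 2,838.7069.
Difference ≈ 824.5005 in favor of B.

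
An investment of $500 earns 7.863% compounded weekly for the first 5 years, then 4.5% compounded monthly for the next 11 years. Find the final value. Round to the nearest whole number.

$1,214

Phase 1: 500·(1 + 0.07863/52)^260 ≈ 740.6004.
Phase 2: 740.6004·(1 + 0.00375)^132 ≈ 1,213.8293.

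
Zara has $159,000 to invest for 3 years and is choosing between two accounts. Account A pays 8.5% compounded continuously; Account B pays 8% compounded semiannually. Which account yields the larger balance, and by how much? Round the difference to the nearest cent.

Account A, by $3,997.67

A: e^(0.085·3) = e^0.255 ≈ 1.29046162087, so 159,000 × 1.29046162087 ≈ 205,183.3977.
B: (1 + 0.04)^6 ≈ 1.2653190185, so 159,000 × 1.2653190185 ≈ 201,185.7239.
Difference ≈ 3,997.6738 in favor of A.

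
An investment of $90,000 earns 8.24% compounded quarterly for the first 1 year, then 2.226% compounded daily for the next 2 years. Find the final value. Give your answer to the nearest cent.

Phase 1: 90,000·(1 + 0.0206)^4 ≈ 97,648.3177.
Phase 2: 97,648.3177·(1 + 0.02226/365)^730 ≈ 102,093.7053.

$102,093.71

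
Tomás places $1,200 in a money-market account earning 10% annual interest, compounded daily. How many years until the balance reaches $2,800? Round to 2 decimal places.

We need (1 + 0.000273973)^(365t) = 2.3333, so 365t = ln 2.3333 / ln 1.000274 ≈ 3093.0608.
t ≈ 3093.0608/365 = 8.4741 years.

8.47 years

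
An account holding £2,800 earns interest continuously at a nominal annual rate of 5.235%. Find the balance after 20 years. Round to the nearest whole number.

£7,977

A = P·e^(rt) = 2,800·e^(0.05235·20) = 2,800·e^1.047.
e^1.047 ≈ 2.849091011, so A ≈ 7,977.4548.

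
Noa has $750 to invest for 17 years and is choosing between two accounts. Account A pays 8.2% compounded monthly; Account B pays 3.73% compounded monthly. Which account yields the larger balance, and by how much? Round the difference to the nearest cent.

A: (1 + 0.082/12)^204 ≈ 4.011875162, so 750 × 4.011875162 ≈ 3,008.9064.
B: (1 + 0.0373/12)^204 ≈ 1.883471356, so 750 × 1.883471356 ≈ 1,412.6035.
Difference ≈ 1,596.3029 in favor of A.

Account A, by $1,596.30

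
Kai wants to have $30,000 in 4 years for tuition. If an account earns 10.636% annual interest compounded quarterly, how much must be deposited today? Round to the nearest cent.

Growth factor = (1 + 0.02659)^16 ≈ 1.5217821015.
P = 30,000/1.5217821015 ≈ 19,713.7290.

$19,713.73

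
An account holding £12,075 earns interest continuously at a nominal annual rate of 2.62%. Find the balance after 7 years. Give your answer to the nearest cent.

£14,505.64

A = P·e^(rt) = 12,075·e^(0.0262·7) = 12,075·e^0.1834.
e^0.1834 ≈ 1.2012948299, so A ≈ 14,505.6351.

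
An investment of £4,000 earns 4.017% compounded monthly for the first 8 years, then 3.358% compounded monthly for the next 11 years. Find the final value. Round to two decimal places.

After 8 years at 4.017%: 4,000 × 1.378262049 ≈ 5,513.0482.
Then 11 years at 3.358%: 5,513.0482 × 1.446091121 ≈ 7,972.3701.

£7,972.37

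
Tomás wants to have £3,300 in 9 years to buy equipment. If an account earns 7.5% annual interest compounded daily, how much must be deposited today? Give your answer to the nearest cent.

£1,680.33

Growth factor = (1 + 0.075/365)^3285 ≈ 1.963896795.
P = 3,300/1.963896795 ≈ 1,680.3327.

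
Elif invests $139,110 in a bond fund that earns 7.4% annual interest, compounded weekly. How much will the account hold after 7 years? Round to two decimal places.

$233,433.39

Growth factor = (1 + 0.074/52)^364 ≈ 1.67804893847.
A ≈ 139,110 × 1.67804893847 ≈ 233,433.3878.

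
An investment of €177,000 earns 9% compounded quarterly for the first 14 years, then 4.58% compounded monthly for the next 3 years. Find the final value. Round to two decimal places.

Phase 1: 177,000·(1 + 0.0225)^56 ≈ 615,345.4595.
Phase 2: 615,345.4595·(1 + 0.0458/12)^36 ≈ 705,793.2116.

€705,793.21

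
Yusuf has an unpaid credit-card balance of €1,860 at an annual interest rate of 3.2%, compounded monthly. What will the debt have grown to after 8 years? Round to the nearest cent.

Growth factor = (1 + 0.032/12)^96 ≈ 1.291312667.
A ≈ 1,860 × 1.291312667 ≈ 2,401.8416.

€2,401.84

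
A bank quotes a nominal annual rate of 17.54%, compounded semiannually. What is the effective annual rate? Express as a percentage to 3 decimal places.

One year is 2 periods at 0.0877 each: (1 + 0.0877)^2 ≈ 1.183091.
EAR = 1.183091 − 1 ≈ 18.30913%.

18.309%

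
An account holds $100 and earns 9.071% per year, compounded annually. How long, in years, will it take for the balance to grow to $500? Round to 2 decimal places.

(1 + 0.09071)^t = 500/100 = 5.
t·ln(1 + 0.09071) = ln(5); t = 1.6094/0.0868289 ≈ 18.5357.

18.54 years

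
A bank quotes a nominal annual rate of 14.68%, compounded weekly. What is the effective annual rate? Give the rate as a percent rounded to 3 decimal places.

15.788%

One year is 52 periods at 0.00282308 each: (1 + 0.00282308)^52 ≈ 1.157883.
EAR = 1.157883 − 1 ≈ 15.78828%.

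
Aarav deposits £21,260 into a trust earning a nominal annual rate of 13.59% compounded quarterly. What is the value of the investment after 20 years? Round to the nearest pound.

£307,869

Growth factor = (1 + 0.033975)^80 ≈ 14.4811503453.
A ≈ 21,260 × 14.4811503453 ≈ 307,869.2563.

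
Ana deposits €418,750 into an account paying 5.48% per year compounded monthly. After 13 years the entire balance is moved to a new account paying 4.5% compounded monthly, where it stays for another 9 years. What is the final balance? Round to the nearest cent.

After 13 years at 5.48%: 418,750 × 2.035574907184 ≈ 852,396.9924.
Then 9 years at 4.5%: 852,396.9924 × 1.498167235597 ≈ 1,277,033.2457.

€1,277,033.25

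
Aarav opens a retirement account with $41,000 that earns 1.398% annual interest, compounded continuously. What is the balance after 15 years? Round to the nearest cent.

$50,565.63

A = P·e^(rt) = 41,000·e^(0.01398·15) = 41,000·e^0.2097.
e^0.2097 ≈ 1.233308012, so A ≈ 50,565.6285.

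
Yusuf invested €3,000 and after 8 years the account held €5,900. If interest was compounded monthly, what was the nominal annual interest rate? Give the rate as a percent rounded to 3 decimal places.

8.484%

The 96-period growth factor is 5,900/3,000 = 1.96667.
r/12 = 1.96667^(1/96) − 1 ≈ 0.00707008, so r ≈ 12·0.00707008 = 8.48410%.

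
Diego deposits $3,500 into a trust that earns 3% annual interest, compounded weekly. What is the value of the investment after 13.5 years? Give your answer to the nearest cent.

$5,246.95

Growth factor = (1 + 0.03/52)^702 ≈ 1.499127419.
A ≈ 3,500 × 1.499127419 ≈ 5,246.9460.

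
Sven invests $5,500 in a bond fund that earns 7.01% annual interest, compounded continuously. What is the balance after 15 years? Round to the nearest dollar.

$15,741

A = P·e^(rt) = 5,500·e^(0.0701·15) = 5,500·e^1.0515.
e^1.0515 ≈ 2.8619408112, so A ≈ 15,740.6745.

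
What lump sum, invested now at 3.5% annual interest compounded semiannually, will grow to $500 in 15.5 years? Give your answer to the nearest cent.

$292.01

Growth factor = (1 + 0.0175)^31 ≈ 1.71224913.
P = 500/1.71224913 ≈ 292.0136.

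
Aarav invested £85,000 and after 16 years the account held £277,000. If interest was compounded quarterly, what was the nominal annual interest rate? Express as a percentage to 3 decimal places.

(1 + r/4)^64 = 277,000/85,000 = 3.25882.
1 + r/4 = 3.25882^(1/64) ≈ 1.01863, so r/4 ≈ 0.0186303.
r ≈ 4·0.0186303 = 7.45211%.

7.452%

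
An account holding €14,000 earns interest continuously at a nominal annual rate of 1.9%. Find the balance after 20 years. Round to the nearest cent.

A = P·e^(rt) = 14,000·e^(0.019·20) = 14,000·e^0.38.
e^0.38 ≈ 1.4622845894, so A ≈ 20,471.9843.

€20,471.98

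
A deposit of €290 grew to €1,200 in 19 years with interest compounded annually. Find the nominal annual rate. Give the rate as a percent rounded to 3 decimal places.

The 19-period growth factor is 1,200/290 = 4.13793.
r = 4.13793^(1/19) − 1 ≈ 0.0776116, i.e. 7.76116%.

7.761%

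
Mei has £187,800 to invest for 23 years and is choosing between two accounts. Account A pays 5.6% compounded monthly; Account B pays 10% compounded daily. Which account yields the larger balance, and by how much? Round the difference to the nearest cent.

Account B, by £1,193,724.15

Account A growth factor: (1 + 0.056/12)^276 ≈ 3.61468235805; balance ≈ 678,837.3468.
Account B growth factor: (1 + 0.1/365)^8395 ≈ 9.971040972862; balance ≈ 1,872,561.4947.
Account B is larger by 1,193,724.1479.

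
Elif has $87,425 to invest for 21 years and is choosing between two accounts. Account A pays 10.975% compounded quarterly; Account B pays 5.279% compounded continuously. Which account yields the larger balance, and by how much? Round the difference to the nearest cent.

Account A, by $584,452.09

Account A growth factor: (1 + 0.0274375)^84 ≈ 9.71526554691; balance ≈ 849,357.0904.
Account B growth factor: e^(0.05279·21) = e^1.10859 ≈ 3.03008296399; balance ≈ 264,905.0031.
Account A is larger by 584,452.0873.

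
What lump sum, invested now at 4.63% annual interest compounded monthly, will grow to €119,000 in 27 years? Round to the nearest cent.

Periodic rate = 4.63%/12 = 0.00385833; 324 periods.
P = 119,000/(1 + 0.0463/12)^324 ≈ 119,000/3.48230535976 ≈ 34,172.7642.

€34,172.76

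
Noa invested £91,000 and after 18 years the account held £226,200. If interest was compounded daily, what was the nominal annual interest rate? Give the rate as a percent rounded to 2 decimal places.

(1 + r/365)^6570 = 226,200/91,000 = 2.48571.
1 + r/365 = 2.48571^(1/6570) ≈ 1.000139, so r/365 ≈ 0.000138603.
r ≈ 365·0.000138603 = 5.05902%.

5.06%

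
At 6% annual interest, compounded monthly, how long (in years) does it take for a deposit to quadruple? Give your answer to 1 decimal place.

23.2 years

(1 + 0.005)^(12t) = 4.
12t = ln 4 / ln(1 + 0.005) ≈ 1.3863/0.00498754 ≈ 277.9514.
t ≈ 23.1626.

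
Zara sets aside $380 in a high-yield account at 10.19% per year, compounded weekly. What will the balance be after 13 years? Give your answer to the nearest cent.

$1,427.35

Growth factor = (1 + 0.1019/52)^676 ≈ 3.756184727.
A ≈ 380 × 3.756184727 ≈ 1,427.3502.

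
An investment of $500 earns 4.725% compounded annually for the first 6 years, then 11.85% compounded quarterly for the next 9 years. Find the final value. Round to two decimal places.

Phase 1: 500·(1 + 0.04725)^6 ≈ 659.5872.
Phase 2: 659.5872·(1 + 0.029625)^36 ≈ 1,886.7704.

$1,886.77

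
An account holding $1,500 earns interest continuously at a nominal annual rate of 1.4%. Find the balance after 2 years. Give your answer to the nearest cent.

$1,542.59

A = P·e^(rt) = 1,500·e^(0.014·2) = 1,500·e^0.028.
e^0.028 ≈ 1.028395684, so A ≈ 1,542.5935.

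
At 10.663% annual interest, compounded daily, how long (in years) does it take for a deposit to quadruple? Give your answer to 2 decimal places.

(1 + 0.000292137)^(365t) = 4.
365t = ln 4 / ln(1 + 0.000292137) ≈ 1.3863/0.000292094 ≈ 4746.0503.
t ≈ 13.0029.

13.00 years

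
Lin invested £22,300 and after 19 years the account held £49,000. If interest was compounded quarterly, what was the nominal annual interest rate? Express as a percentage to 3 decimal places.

(1 + r/4)^76 = 49,000/22,300 = 2.19731.
1 + r/4 = 2.19731^(1/76) ≈ 1.010412, so r/4 ≈ 0.0104122.
r ≈ 4·0.0104122 = 4.16487%.

4.165%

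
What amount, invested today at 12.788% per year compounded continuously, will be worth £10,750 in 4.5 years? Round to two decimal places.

£6,046.30

P = A·e^(−rt) = 10,750·e^(−0.57546).
e^(−0.57546) ≈ 0.56244608409, so P ≈ 6,046.2954.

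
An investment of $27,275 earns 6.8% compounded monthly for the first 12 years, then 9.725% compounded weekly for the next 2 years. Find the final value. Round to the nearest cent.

After 12 years at 6.8%: 27,275 × 2.2562332004 ≈ 61,538.7605.
Then 2 years at 9.725%: 61,538.7605 × 1.2144828523 ≈ 74,737.7694.

$74,737.77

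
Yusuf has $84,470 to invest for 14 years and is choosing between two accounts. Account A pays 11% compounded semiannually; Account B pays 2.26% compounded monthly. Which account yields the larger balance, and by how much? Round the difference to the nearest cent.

Account A growth factor: (1 + 0.055)^28 ≈ 4.47784307486; balance ≈ 378,243.4045.
Account B growth factor: (1 + 0.0226/12)^168 ≈ 1.37177075922; balance ≈ 115,873.4760.
Account A is larger by 262,369.9285.

Account A, by $262,369.93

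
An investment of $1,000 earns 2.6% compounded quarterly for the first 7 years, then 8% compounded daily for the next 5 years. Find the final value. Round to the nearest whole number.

After 7 years at 2.6%: 1,000 × 1.19890789 ≈ 1,198.9079.
Then 5 years at 8%: 1,198.9079 × 1.491759314 ≈ 1,788.4820.

$1,788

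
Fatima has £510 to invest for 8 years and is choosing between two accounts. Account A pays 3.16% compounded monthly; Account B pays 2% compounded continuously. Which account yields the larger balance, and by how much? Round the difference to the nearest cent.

Account A, by £57.98

A: (1 + 0.0316/12)^96 ≈ 1.28719796, so 510 × 1.28719796 ≈ 656.4710.
B: e^(0.02·8) = e^0.16 ≈ 1.17351087, so 510 × 1.17351087 ≈ 598.4905.
Difference ≈ 57.9804 in favor of A.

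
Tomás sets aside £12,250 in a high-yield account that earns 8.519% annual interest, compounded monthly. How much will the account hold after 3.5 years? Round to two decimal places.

£16,488.08

Periodic rate = 8.519%/12 = 0.00709917; periods = 12·3.5 = 42.
A = 12,250·(1 + 0.08519/12)^42 ≈ 12,250·1.345965529 ≈ 16,488.0777.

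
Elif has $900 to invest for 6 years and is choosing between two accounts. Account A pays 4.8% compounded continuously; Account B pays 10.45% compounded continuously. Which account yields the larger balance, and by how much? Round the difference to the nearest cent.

Account A growth factor: e^(0.048·6) = e^0.288 ≈ 1.333757304; balance ≈ 1,200.3816.
Account B growth factor: e^(0.1045·6) = e^0.627 ≈ 1.871986188; balance ≈ 1,684.7876.
Account B is larger by 484.4060.

Account B, by $484.41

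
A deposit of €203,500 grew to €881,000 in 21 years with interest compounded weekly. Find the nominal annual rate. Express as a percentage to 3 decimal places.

6.983%

The 1092-period growth factor is 881,000/203,500 = 4.32924.
r/52 = 4.32924^(1/1092) − 1 ≈ 0.00134283, so r ≈ 52·0.00134283 = 6.98274%.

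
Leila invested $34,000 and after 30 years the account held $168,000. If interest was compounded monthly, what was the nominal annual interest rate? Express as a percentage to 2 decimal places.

(1 + r/12)^360 = 168,000/34,000 = 4.94118.
1 + r/12 = 4.94118^(1/360) ≈ 1.004448, so r/12 ≈ 0.00444765.
r ≈ 12·0.00444765 = 5.33718%.

5.34%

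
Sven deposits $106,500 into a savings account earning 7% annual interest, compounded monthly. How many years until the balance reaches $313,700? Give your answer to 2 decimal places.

(1 + 0.00583333)^(12t) = 313,700/106,500 = 2.9455.
12t·ln(1 + 0.00583333) = ln(2.9455); 12t = 1.0803/0.00581639 ≈ 185.7326.
t ≈ 15.4777 years.

15.48 years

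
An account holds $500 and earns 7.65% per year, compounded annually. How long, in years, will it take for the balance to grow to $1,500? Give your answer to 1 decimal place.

14.9 years

We need (1 + 0.0765)^t = 3, so t = ln 3 / ln 1.0765 ≈ 14.9035.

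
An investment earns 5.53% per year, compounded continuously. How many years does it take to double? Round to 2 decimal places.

e^(0.0553t) = 2, so 0.0553t = ln 2 ≈ 0.69315.
t ≈ 0.69315/0.0553 ≈ 12.5343.

12.53 years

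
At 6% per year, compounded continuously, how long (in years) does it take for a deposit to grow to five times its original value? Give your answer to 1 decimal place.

26.8 years

e^(0.06t) = 5, so 0.06t = ln 5 ≈ 1.6094.
t ≈ 1.6094/0.06 ≈ 26.8240.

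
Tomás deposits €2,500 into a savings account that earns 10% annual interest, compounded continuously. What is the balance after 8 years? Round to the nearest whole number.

€5,564

A = P·e^(rt) = 2,500·e^(0.1·8) = 2,500·e^0.8.
e^0.8 ≈ 2.225540928, so A ≈ 5,563.8523.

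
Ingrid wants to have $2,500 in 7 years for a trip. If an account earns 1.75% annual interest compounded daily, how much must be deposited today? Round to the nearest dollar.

$2,212

Periodic rate = 1.75%/365 = 0.0000479452; 2555 periods.
P = 2,500/(1 + 0.0175/365)^2555 ≈ 2,500/1.130315801 ≈ 2,211.7713.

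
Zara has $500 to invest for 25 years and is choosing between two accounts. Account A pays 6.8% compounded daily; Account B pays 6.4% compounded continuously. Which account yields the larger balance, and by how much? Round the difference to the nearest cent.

Account A, by $260.02

Account A growth factor: (1 + 0.068/365)^9125 ≈ 5.473080735; balance ≈ 2,736.5404.
Account B growth factor: e^(0.064·25) = e^1.6 ≈ 4.953032424; balance ≈ 2,476.5162.
Account A is larger by 260.0242.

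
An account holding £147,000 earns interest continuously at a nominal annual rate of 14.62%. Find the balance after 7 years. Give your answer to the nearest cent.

A = P·e^(rt) = 147,000·e^(0.1462·7) = 147,000·e^1.0234.
e^1.0234 ≈ 2.78263967341, so A ≈ 409,048.0320.

£409,048.03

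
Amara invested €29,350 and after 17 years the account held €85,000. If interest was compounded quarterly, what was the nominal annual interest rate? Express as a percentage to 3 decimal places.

6.304%

(1 + r/4)^68 = 85,000/29,350 = 2.89608.
1 + r/4 = 2.89608^(1/68) ≈ 1.015761, so r/4 ≈ 0.0157605.
r ≈ 4·0.0157605 = 6.30421%.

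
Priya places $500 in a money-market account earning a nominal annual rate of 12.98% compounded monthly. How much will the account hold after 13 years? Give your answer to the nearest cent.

Periodic rate = 12.98%/12 = 0.0108167; periods = 12·13 = 156.
A = 500·(1 + 0.1298/12)^156 ≈ 500·5.356652561 ≈ 2,678.3263.

$2,678.33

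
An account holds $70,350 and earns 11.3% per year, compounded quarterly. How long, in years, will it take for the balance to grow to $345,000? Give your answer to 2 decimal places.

14.27 years

We need (1 + 0.02825)^(4t) = 4.9041, so 4t = ln 4.9041 / ln 1.02825 ≈ 57.0767.
t ≈ 57.0767/4 = 14.2692 years.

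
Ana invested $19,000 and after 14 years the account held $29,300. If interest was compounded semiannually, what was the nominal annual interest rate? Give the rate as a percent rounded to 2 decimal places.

(1 + r/2)^28 = 29,300/19,000 = 1.54211.
1 + r/2 = 1.54211^(1/28) ≈ 1.01559, so r/2 ≈ 0.0155899.
r ≈ 2·0.0155899 = 3.11797%.

3.12%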